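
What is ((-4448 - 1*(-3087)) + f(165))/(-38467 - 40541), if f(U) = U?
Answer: 299/19752 ≈ 0.015138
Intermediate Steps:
((-4448 - 1*(-3087)) + f(165))/(-38467 - 40541) = ((-4448 - 1*(-3087)) + 165)/(-38467 - 40541) = ((-4448 + 3087) + 165)/(-79008) = (-1361 + 165)*(-1/79008) = -1196*(-1/79008) = 299/19752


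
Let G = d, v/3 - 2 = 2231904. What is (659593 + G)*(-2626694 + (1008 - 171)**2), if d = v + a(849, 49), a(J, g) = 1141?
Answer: -14169446108500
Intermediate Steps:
v = 6695718 (v = 6 + 3*2231904 = 6 + 6695712 = 6695718)
d = 6696859 (d = 6695718 + 1141 = 6696859)
G = 6696859
(659593 + G)*(-2626694 + (1008 - 171)**2) = (659593 + 6696859)*(-2626694 + (1008 - 171)**2) = 7356452*(-2626694 + 837**2) = 7356452*(-2626694 + 700569) = 7356452*(-1926125) = -14169446108500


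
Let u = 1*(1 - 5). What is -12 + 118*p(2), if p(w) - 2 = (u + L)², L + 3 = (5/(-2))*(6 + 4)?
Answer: 121056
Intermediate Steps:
u = -4 (u = 1*(-4) = -4)
L = -28 (L = -3 + (5/(-2))*(6 + 4) = -3 + (5*(-½))*10 = -3 - 5/2*10 = -3 - 25 = -28)
p(w) = 1026 (p(w) = 2 + (-4 - 28)² = 2 + (-32)² = 2 + 1024 = 1026)
-12 + 118*p(2) = -12 + 118*1026 = -12 + 121068 = 121056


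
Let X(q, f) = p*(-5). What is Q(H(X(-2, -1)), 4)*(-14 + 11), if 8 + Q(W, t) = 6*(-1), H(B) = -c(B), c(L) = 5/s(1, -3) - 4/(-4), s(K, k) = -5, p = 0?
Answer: 42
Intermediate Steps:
c(L) = 0 (c(L) = 5/(-5) - 4/(-4) = 5*(-⅕) - 4*(-¼) = -1 + 1 = 0)
X(q, f) = 0 (X(q, f) = 0*(-5) = 0)
H(B) = 0 (H(B) = -1*0 = 0)
Q(W, t) = -14 (Q(W, t) = -8 + 6*(-1) = -8 - 6 = -14)
Q(H(X(-2, -1)), 4)*(-14 + 11) = -14*(-14 + 11) = -14*(-3) = 42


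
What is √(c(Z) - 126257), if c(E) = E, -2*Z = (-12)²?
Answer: I*√126329 ≈ 355.43*I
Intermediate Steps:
Z = -72 (Z = -½*(-12)² = -½*144 = -72)
√(c(Z) - 126257) = √(-72 - 126257) = √(-126329) = I*√126329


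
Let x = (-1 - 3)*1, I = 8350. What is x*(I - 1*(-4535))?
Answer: -51540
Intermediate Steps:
x = -4 (x = -4*1 = -4)
x*(I - 1*(-4535)) = -4*(8350 - 1*(-4535)) = -4*(8350 + 4535) = -4*12885 = -51540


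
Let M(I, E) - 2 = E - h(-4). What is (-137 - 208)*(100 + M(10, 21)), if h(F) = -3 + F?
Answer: -44850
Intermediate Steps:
M(I, E) = 9 + E (M(I, E) = 2 + (E - (-3 - 4)) = 2 + (E - 1*(-7)) = 2 + (E + 7) = 2 + (7 + E) = 9 + E)
(-137 - 208)*(100 + M(10, 21)) = (-137 - 208)*(100 + (9 + 21)) = -345*(100 + 30) = -345*130 = -44850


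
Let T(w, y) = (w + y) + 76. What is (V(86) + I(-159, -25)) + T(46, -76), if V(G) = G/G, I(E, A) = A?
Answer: 22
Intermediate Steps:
V(G) = 1
T(w, y) = 76 + w + y
(V(86) + I(-159, -25)) + T(46, -76) = (1 - 25) + (76 + 46 - 76) = -24 + 46 = 22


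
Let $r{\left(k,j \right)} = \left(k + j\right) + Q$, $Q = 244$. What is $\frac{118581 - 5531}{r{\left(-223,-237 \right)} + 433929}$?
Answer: $\frac{850}{3261} \approx 0.26066$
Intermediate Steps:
$r{\left(k,j \right)} = 244 + j + k$ ($r{\left(k,j \right)} = \left(k + j\right) + 244 = \left(j + k\right) + 244 = 244 + j + k$)
$\frac{118581 - 5531}{r{\left(-223,-237 \right)} + 433929} = \frac{118581 - 5531}{\left(244 - 237 - 223\right) + 433929} = \frac{113050}{-216 + 433929} = \frac{113050}{433713} = 113050 \cdot \frac{1}{433713} = \frac{850}{3261}$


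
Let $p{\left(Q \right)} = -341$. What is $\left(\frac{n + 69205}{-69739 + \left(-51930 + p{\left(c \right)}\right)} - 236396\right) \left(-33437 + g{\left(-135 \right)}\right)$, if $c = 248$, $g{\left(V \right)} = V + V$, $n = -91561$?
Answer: $\frac{162033220838338}{20335} \approx 7.9682 \cdot 10^{9}$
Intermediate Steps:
$g{\left(V \right)} = 2 V$
$\left(\frac{n + 69205}{-69739 + \left(-51930 + p{\left(c \right)}\right)} - 236396\right) \left(-33437 + g{\left(-135 \right)}\right) = \left(\frac{-91561 + 69205}{-69739 - 52271} - 236396\right) \left(-33437 + 2 \left(-135\right)\right) = \left(- \frac{22356}{-69739 - 52271} - 236396\right) \left(-33437 - 270\right) = \left(- \frac{22356}{-122010} - 236396\right) \left(-33707\right) = \left(\left(-22356\right) \left(- \frac{1}{122010}\right) - 236396\right) \left(-33707\right) = \left(\frac{3726}{20335} - 236396\right) \left(-33707\right) = \left(- \frac{4807108934}{20335}\right) \left(-33707\right) = \frac{162033220838338}{20335}$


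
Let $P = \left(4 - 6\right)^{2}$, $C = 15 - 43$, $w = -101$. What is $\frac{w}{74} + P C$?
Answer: $- \frac{8389}{74} \approx -113.36$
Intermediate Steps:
$C = -28$
$P = 4$ ($P = \left(-2\right)^{2} = 4$)
$\frac{w}{74} + P C = - \frac{101}{74} + 4 \left(-28\right) = \left(-101\right) \frac{1}{74} - 112 = - \frac{101}{74} - 112 = - \frac{8389}{74}$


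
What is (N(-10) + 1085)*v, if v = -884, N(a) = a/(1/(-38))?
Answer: -1295060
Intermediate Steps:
N(a) = -38*a (N(a) = a/(-1/38) = a*(-38) = -38*a)
(N(-10) + 1085)*v = (-38*(-10) + 1085)*(-884) = (380 + 1085)*(-884) = 1465*(-884) = -1295060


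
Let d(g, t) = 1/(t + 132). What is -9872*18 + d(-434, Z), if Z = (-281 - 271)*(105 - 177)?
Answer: -7085805695/39876 ≈ -1.7770e+5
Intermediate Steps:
Z = 39744 (Z = -552*(-72) = 39744)
d(g, t) = 1/(132 + t)
-9872*18 + d(-434, Z) = -9872*18 + 1/(132 + 39744) = -177696 + 1/39876 = -7085805695/39876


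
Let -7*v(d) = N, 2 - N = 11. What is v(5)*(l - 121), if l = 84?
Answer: -333/7 ≈ -47.571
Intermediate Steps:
N = -9 (N = 2 - 1*11 = 2 - 11 = -9)
v(d) = 9/7 (v(d) = -1/7*(-9) = 9/7)
v(5)*(l - 121) = 9*(84 - 121)/7 = (9/7)*(-37) = -333/7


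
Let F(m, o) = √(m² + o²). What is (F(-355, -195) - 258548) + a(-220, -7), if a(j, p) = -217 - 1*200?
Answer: -258965 + 5*√6562 ≈ -2.5856e+5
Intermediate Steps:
a(j, p) = -417 (a(j, p) = -217 - 200 = -417)
(F(-355, -195) - 258548) + a(-220, -7) = (√((-355)² + (-195)²) - 258548) - 417 = (√(126025 + 38025) - 258548) - 417 = (√164050 - 258548) - 417 = (5*√6562 - 258548) - 417 = (-258548 + 5*√6562) - 417 = -258965 + 5*√6562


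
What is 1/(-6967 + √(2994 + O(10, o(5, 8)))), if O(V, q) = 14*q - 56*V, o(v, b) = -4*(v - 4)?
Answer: -6967/48536711 - √2378/48536711 ≈ -0.00014455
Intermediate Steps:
o(v, b) = 16 - 4*v (o(v, b) = -4*(-4 + v) = 16 - 4*v)
O(V, q) = -56*V + 14*q
1/(-6967 + √(2994 + O(10, o(5, 8)))) = 1/(-6967 + √(2994 + (-56*10 + 14*(16 - 4*5)))) = 1/(-6967 + √(2994 + (-560 + 14*(16 - 20)))) = 1/(-6967 + √(2994 + (-560 + 14*(-4)))) = 1/(-6967 + √(2994 + (-560 - 56))) = 1/(-6967 + √(2994 - 616)) = 1/(-6967 + √2378)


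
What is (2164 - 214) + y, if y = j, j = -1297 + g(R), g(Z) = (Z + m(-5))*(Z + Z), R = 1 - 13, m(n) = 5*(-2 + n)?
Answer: 1781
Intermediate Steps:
m(n) = -10 + 5*n
R = -12
g(Z) = 2*Z*(-35 + Z) (g(Z) = (Z + (-10 + 5*(-5)))*(Z + Z) = (Z + (-10 - 25))*(2*Z) = (Z - 35)*(2*Z) = (-35 + Z)*(2*Z) = 2*Z*(-35 + Z))
j = -169 (j = -1297 + 2*(-12)*(-35 - 12) = -1297 + 2*(-12)*(-47) = -1297 + 1128 = -169)
y = -169
(2164 - 214) + y = (2164 - 214) - 169 = 1950 - 169 = 1781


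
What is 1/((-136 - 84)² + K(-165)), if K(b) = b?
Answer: 1/48235 ≈ 2.0732e-5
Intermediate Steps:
1/((-136 - 84)² + K(-165)) = 1/((-136 - 84)² - 165) = 1/((-220)² - 165) = 1/(48400 - 165) = 1/48235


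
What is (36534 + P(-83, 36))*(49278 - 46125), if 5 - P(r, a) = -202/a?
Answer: 691350953/6 ≈ 1.1523e+8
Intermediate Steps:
P(r, a) = 5 + 202/a (P(r, a) = 5 - (-202)/a = 5 + 202/a)
(36534 + P(-83, 36))*(49278 - 46125) = (36534 + (5 + 202/36))*(49278 - 46125) = (36534 + (5 + 202*(1/36)))*3153 = (36534 + (5 + 101/18))*3153 = (36534 + 191/18)*3153 = (657803/18)*3153 = 691350953/6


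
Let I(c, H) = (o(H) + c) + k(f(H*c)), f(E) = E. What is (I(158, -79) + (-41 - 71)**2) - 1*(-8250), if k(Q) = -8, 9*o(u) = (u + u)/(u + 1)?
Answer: 7351423/351 ≈ 20944.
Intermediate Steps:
o(u) = 2*u/(9*(1 + u)) (o(u) = ((u + u)/(u + 1))/9 = ((2*u)/(1 + u))/9 = (2*u/(1 + u))/9 = 2*u/(9*(1 + u)))
I(c, H) = -8 + c + 2*H/(9*(1 + H)) (I(c, H) = (2*H/(9*(1 + H)) + c) - 8 = (c + 2*H/(9*(1 + H))) - 8 = -8 + c + 2*H/(9*(1 + H)))
(I(158, -79) + (-41 - 71)**2) - 1*(-8250) = (((2/9)*(-79) + (1 - 79)*(-8 + 158))/(1 - 79) + (-41 - 71)**2) - 1*(-8250) = ((-158/9 - 78*150)/(-78) + (-112)**2) + 8250 = (-(-158/9 - 11700)/78 + 12544) + 8250 = (-1/78*(-105458/9) + 12544) + 8250 = (52729/351 + 12544) + 8250 = 4455673/351 + 8250 = 7351423/351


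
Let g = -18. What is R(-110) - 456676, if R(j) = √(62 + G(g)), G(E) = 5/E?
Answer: -456676 + √2222/6 ≈ -4.5667e+5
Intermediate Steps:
R(j) = √2222/6 (R(j) = √(62 + 5/(-18)) = √(62 + 5*(-1/18)) = √(62 - 5/18) = √(1111/18) = √2222/6)
R(-110) - 456676 = √2222/6 - 456676 = -456676 + √2222/6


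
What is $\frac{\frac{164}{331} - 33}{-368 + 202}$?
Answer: $\frac{10759}{54946} \approx 0.19581$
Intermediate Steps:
$\frac{\frac{164}{331} - 33}{-368 + 202} = \frac{164 \cdot \frac{1}{331} - 33}{-166} = \left(\frac{164}{331} - 33\right) \left(- \frac{1}{166}\right) = \left(- \frac{10759}{331}\right) \left(- \frac{1}{166}\right) = \frac{10759}{54946}$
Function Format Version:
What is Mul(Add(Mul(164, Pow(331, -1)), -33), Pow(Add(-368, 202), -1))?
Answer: Rational(10759, 54946) ≈ 0.19581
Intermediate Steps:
Mul(Add(Mul(164, Pow(331, -1)), -33), Pow(Add(-368, 202), -1)) = Mul(Add(Mul(164, Rational(1, 331)), -33), Pow(-166, -1)) = Mul(Add(Rational(164, 331), -33), Rational(-1, 166)) = Mul(Rational(-10759, 331), Rational(-1, 166)) = Rational(10759, 54946)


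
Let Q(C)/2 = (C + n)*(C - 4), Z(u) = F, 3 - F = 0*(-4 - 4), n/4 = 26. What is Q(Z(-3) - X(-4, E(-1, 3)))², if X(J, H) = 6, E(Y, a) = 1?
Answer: 1999396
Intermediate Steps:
n = 104 (n = 4*26 = 104)
F = 3 (F = 3 - 0*(-4 - 4) = 3 - 0*(-8) = 3 - 1*0 = 3 + 0 = 3)
Z(u) = 3
Q(C) = 2*(-4 + C)*(104 + C) (Q(C) = 2*((C + 104)*(C - 4)) = 2*((104 + C)*(-4 + C)) = 2*((-4 + C)*(104 + C)) = 2*(-4 + C)*(104 + C))
Q(Z(-3) - X(-4, E(-1, 3)))² = (-832 + 2*(3 - 1*6)² + 200*(3 - 1*6))² = (-832 + 2*(3 - 6)² + 200*(3 - 6))² = (-832 + 2*(-3)² + 200*(-3))² = (-832 + 2*9 - 600)² = (-832 + 18 - 600)² = (-1414)² = 1999396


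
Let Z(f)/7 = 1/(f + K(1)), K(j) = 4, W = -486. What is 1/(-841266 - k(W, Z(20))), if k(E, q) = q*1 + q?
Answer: -12/10095199 ≈ -1.1887e-6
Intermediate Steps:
Z(f) = 7/(4 + f) (Z(f) = 7/(f + 4) = 7/(4 + f))
k(E, q) = 2*q (k(E, q) = q + q = 2*q)
1/(-841266 - k(W, Z(20))) = 1/(-841266 - 2*7/(4 + 20)) = 1/(-841266 - 2*7/24) = 1/(-841266 - 1*7/12) = 1/(-841266 - 7/12) = 1/(-10095199/12) = -12/10095199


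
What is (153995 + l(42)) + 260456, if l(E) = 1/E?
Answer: 17406943/42 ≈ 4.1445e+5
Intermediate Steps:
(153995 + l(42)) + 260456 = (153995 + 1/42) + 260456 = 6467791/42 + 260456 = 17406943/42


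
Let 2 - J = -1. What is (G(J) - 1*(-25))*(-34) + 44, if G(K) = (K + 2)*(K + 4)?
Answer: -1996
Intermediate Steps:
J = 3 (J = 2 - 1*(-1) = 2 + 1 = 3)
G(K) = (2 + K)*(4 + K)
(G(J) - 1*(-25))*(-34) + 44 = ((8 + 3² + 6*3) - 1*(-25))*(-34) + 44 = ((8 + 9 + 18) + 25)*(-34) + 44 = (35 + 25)*(-34) + 44 = 60*(-34) + 44 = -2040 + 44 = -1996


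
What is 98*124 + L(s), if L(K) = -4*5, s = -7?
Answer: 12132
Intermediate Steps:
L(K) = -20
98*124 + L(s) = 98*124 - 20 = 12152 - 20 = 12132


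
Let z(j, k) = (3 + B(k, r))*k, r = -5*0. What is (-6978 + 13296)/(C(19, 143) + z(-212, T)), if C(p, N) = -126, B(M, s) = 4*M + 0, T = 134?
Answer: 3159/36050 ≈ 0.087628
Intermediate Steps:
r = 0
B(M, s) = 4*M
z(j, k) = k*(3 + 4*k) (z(j, k) = (3 + 4*k)*k = k*(3 + 4*k))
(-6978 + 13296)/(C(19, 143) + z(-212, T)) = (-6978 + 13296)/(-126 + 134*(3 + 4*134)) = 6318/(-126 + 134*(3 + 536)) = 6318/(-126 + 134*539) = 6318/(-126 + 72226) = 6318/72100 = 6318*(1/72100) = 3159/36050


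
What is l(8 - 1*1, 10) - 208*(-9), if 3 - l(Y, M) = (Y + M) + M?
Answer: 1848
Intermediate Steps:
l(Y, M) = 3 - Y - 2*M (l(Y, M) = 3 - ((Y + M) + M) = 3 - ((M + Y) + M) = 3 - (Y + 2*M) = 3 + (-Y - 2*M) = 3 - Y - 2*M)
l(8 - 1*1, 10) - 208*(-9) = (3 - (8 - 1*1) - 2*10) - 208*(-9) = (3 - (8 - 1) - 20) + 1872 = (3 - 1*7 - 20) + 1872 = (3 - 7 - 20) + 1872 = -24 + 1872 = 1848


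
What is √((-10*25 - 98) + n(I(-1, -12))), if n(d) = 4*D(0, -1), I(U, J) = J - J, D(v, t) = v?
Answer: 2*I*√87 ≈ 18.655*I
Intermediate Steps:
I(U, J) = 0
n(d) = 0 (n(d) = 4*0 = 0)
√((-10*25 - 98) + n(I(-1, -12))) = √((-10*25 - 98) + 0) = √((-250 - 98) + 0) = √(-348 + 0) = √(-348) = 2*I*√87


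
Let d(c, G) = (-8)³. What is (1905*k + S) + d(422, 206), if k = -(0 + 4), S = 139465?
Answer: 131333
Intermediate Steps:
d(c, G) = -512
k = -4 (k = -1*4 = -4)
(1905*k + S) + d(422, 206) = (1905*(-4) + 139465) - 512 = (-7620 + 139465) - 512 = 131845 - 512 = 131333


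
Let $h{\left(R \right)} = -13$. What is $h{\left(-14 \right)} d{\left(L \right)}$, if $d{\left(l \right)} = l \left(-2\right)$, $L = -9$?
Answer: $-234$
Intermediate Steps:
$d{\left(l \right)} = - 2 l$
$h{\left(-14 \right)} d{\left(L \right)} = - 13 \left(\left(-2\right) \left(-9\right)\right) = \left(-13\right) 18 = -234$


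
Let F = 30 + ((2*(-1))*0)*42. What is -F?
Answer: -30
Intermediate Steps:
F = 30 (F = 30 - 2*0*42 = 30 + 0*42 = 30 + 0 = 30)
-F = -1*30 = -30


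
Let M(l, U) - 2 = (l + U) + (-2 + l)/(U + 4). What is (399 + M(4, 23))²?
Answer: 133587364/729 ≈ 1.8325e+5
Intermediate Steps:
M(l, U) = 2 + U + l + (-2 + l)/(4 + U) (M(l, U) = 2 + ((l + U) + (-2 + l)/(U + 4)) = 2 + ((U + l) + (-2 + l)/(4 + U)) = 2 + (U + l + (-2 + l)/(4 + U)) = 2 + U + l + (-2 + l)/(4 + U))
(399 + M(4, 23))² = (399 + (6 + 23² + 5*4 + 6*23 + 23*4)/(4 + 23))² = (399 + (6 + 529 + 20 + 138 + 92)/27)² = (399 + (1/27)*785)² = (399 + 785/27)² = (11558/27)² = 133587364/729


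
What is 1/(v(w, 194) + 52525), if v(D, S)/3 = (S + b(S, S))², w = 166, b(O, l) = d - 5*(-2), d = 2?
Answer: 1/179833 ≈ 5.5607e-6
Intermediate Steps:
b(O, l) = 12 (b(O, l) = 2 - 5*(-2) = 2 + 10 = 12)
v(D, S) = 3*(12 + S)² (v(D, S) = 3*(S + 12)² = 3*(12 + S)²)
1/(v(w, 194) + 52525) = 1/(3*(12 + 194)² + 52525) = 1/(3*206² + 52525) = 1/(3*42436 + 52525) = 1/(127308 + 52525) = 1/179833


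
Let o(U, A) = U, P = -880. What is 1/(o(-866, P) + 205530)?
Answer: 1/204664 ≈ 4.8861e-6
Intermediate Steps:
1/(o(-866, P) + 205530) = 1/(-866 + 205530) = 1/204664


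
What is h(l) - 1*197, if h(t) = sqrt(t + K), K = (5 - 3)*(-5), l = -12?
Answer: -197 + I*sqrt(22) ≈ -197.0 + 4.6904*I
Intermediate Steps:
K = -10 (K = 2*(-5) = -10)
h(t) = sqrt(-10 + t) (h(t) = sqrt(t - 10) = sqrt(-10 + t))
h(l) - 1*197 = sqrt(-10 - 12) - 1*197 = sqrt(-22) - 197 = I*sqrt(22) - 197 = -197 + I*sqrt(22)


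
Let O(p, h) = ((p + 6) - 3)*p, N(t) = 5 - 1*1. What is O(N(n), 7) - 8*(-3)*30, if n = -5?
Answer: 748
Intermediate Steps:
N(t) = 4 (N(t) = 5 - 1 = 4)
O(p, h) = p*(3 + p) (O(p, h) = ((6 + p) - 3)*p = (3 + p)*p = p*(3 + p))
O(N(n), 7) - 8*(-3)*30 = 4*(3 + 4) - 8*(-3)*30 = 4*7 + 24*30 = 28 + 720 = 748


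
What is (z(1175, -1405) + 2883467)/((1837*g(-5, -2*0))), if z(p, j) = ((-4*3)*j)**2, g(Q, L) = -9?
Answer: -287143067/16533 ≈ -17368.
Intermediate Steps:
z(p, j) = 144*j**2 (z(p, j) = (-12*j)**2 = 144*j**2)
(z(1175, -1405) + 2883467)/((1837*g(-5, -2*0))) = (144*(-1405)**2 + 2883467)/((1837*(-9))) = (144*1974025 + 2883467)/(-16533) = (284259600 + 2883467)*(-1/16533) = 287143067*(-1/16533) = -287143067/16533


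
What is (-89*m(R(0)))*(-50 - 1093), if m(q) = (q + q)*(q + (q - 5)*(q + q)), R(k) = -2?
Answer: -10579608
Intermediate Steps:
m(q) = 2*q*(q + 2*q*(-5 + q)) (m(q) = (2*q)*(q + (-5 + q)*(2*q)) = (2*q)*(q + 2*q*(-5 + q)) = 2*q*(q + 2*q*(-5 + q)))
(-89*m(R(0)))*(-50 - 1093) = (-89*(-2)**2*(-18 + 4*(-2)))*(-50 - 1093) = -356*(-18 - 8)*(-1143) = -356*(-26)*(-1143) = -89*(-104)*(-1143) = 9256*(-1143) = -10579608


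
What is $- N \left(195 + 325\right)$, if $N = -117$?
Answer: $60840$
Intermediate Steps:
$- N \left(195 + 325\right) = - \left(-117\right) \left(195 + 325\right) = - \left(-117\right) 520 = \left(-1\right) \left(-60840\right) = 60840$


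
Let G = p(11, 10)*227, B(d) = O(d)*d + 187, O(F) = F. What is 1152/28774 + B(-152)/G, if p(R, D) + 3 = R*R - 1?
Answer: 350385601/382104333 ≈ 0.91699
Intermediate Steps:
p(R, D) = -4 + R² (p(R, D) = -3 + (R*R - 1) = -3 + (R² - 1) = -3 + (-1 + R²) = -4 + R²)
B(d) = 187 + d² (B(d) = d*d + 187 = d² + 187 = 187 + d²)
G = 26559 (G = (-4 + 11²)*227 = (-4 + 121)*227 = 117*227 = 26559)
1152/28774 + B(-152)/G = 1152/28774 + (187 + (-152)²)/26559 = 1152*(1/28774) + (187 + 23104)*(1/26559) = 576/14387 + 23291*(1/26559) = 576/14387 + 23291/26559 = 350385601/382104333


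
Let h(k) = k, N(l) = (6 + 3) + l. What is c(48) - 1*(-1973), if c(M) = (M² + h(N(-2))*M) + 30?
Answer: 4643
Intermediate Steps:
N(l) = 9 + l
c(M) = 30 + M² + 7*M (c(M) = (M² + (9 - 2)*M) + 30 = (M² + 7*M) + 30 = 30 + M² + 7*M)
c(48) - 1*(-1973) = (30 + 48² + 7*48) - 1*(-1973) = (30 + 2304 + 336) + 1973 = 2670 + 1973 = 4643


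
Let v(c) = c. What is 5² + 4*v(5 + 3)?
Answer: 57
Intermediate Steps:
5² + 4*v(5 + 3) = 5² + 4*(5 + 3) = 25 + 4*8 = 25 + 32 = 57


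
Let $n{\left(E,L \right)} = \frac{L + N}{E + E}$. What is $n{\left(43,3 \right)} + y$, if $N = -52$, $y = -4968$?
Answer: $- \frac{427297}{86} \approx -4968.6$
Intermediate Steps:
$n{\left(E,L \right)} = \frac{-52 + L}{2 E}$ ($n{\left(E,L \right)} = \frac{L - 52}{E + E} = \frac{-52 + L}{2 E}$)
$n{\left(43,3 \right)} + y = \frac{-52 + 3}{2 \cdot 43} - 4968 = \frac{1}{2} \cdot \frac{1}{43} \left(-49\right) - 4968 = - \frac{49}{86} - 4968 = - \frac{427297}{86}$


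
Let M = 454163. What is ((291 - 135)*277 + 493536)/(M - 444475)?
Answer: 134187/2422 ≈ 55.403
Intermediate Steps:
((291 - 135)*277 + 493536)/(M - 444475) = ((291 - 135)*277 + 493536)/(454163 - 444475) = (156*277 + 493536)/9688 = (43212 + 493536)*(1/9688) = 536748*(1/9688) = 134187/2422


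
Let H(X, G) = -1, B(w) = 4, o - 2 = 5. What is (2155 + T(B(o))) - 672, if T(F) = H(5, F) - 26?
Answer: 1456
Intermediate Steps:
o = 7 (o = 2 + 5 = 7)
T(F) = -27 (T(F) = -1 - 26 = -27)
(2155 + T(B(o))) - 672 = (2155 - 27) - 672 = 2128 - 672 = 1456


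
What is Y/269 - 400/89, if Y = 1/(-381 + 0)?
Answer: -40995689/9121521 ≈ -4.4944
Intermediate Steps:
Y = -1/381 (Y = 1/(-381) = -1/381 ≈ -0.0026247)
Y/269 - 400/89 = -1/381/269 - 400/89 = -1/381*1/269 - 400*1/89 = -1/102489 - 400/89 = -40995689/9121521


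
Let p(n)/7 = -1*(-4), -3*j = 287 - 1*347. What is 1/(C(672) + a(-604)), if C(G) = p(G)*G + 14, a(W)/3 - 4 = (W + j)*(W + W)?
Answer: 1/2135258 ≈ 4.6833e-7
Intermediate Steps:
j = 20 (j = -(287 - 1*347)/3 = -(287 - 347)/3 = -⅓*(-60) = 20)
p(n) = 28 (p(n) = 7*(-1*(-4)) = 7*4 = 28)
a(W) = 12 + 6*W*(20 + W) (a(W) = 12 + 3*((W + 20)*(W + W)) = 12 + 3*((20 + W)*(2*W)) = 12 + 3*(2*W*(20 + W)) = 12 + 6*W*(20 + W))
C(G) = 14 + 28*G (C(G) = 28*G + 14 = 14 + 28*G)
1/(C(672) + a(-604)) = 1/((14 + 28*672) + (12 + 6*(-604)² + 120*(-604))) = 1/((14 + 18816) + (12 + 6*364816 - 72480)) = 1/(18830 + (12 + 2188896 - 72480)) = 1/(18830 + 2116428) = 1/2135258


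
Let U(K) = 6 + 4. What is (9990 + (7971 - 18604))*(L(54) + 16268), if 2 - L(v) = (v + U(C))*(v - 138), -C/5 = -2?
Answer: -13918378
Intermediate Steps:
C = 10 (C = -5*(-2) = 10)
U(K) = 10
L(v) = 2 - (-138 + v)*(10 + v) (L(v) = 2 - (v + 10)*(v - 138) = 2 - (10 + v)*(-138 + v) = 2 - (-138 + v)*(10 + v))
(9990 + (7971 - 18604))*(L(54) + 16268) = (9990 + (7971 - 18604))*((1382 - 1*54**2 + 128*54) + 16268) = (9990 - 10633)*((1382 - 1*2916 + 6912) + 16268) = -643*((1382 - 2916 + 6912) + 16268) = -643*(5378 + 16268) = -643*21646 = -13918378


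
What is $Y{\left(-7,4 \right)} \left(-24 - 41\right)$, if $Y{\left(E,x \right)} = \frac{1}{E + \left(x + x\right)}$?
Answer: $-65$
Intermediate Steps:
$Y{\left(E,x \right)} = \frac{1}{E + 2 x}$
$Y{\left(-7,4 \right)} \left(-24 - 41\right) = \frac{-24 - 41}{-7 + 2 \cdot 4} = \frac{1}{-7 + 8} \left(-65\right) = 1^{-1} \left(-65\right) = 1 \left(-65\right) = -65$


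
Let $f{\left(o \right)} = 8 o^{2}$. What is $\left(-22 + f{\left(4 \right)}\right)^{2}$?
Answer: $11236$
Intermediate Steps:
$\left(-22 + f{\left(4 \right)}\right)^{2} = \left(-22 + 8 \cdot 4^{2}\right)^{2} = \left(-22 + 8 \cdot 16\right)^{2} = \left(-22 + 128\right)^{2} = 106^{2} = 11236$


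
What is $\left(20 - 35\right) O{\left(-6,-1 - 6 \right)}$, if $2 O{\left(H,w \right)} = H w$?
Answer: $-315$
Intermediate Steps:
$O{\left(H,w \right)} = \frac{H w}{2}$
$\left(20 - 35\right) O{\left(-6,-1 - 6 \right)} = \left(20 - 35\right) \frac{1}{2} \left(-6\right) \left(-1 - 6\right) = - 15 \cdot \frac{1}{2} \left(-6\right) \left(-7\right) = \left(-15\right) 21 = -315$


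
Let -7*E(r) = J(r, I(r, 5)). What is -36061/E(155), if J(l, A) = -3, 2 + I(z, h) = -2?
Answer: -252427/3 ≈ -84142.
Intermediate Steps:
I(z, h) = -4 (I(z, h) = -2 - 2 = -4)
E(r) = 3/7 (E(r) = -⅐*(-3) = 3/7)
-36061/E(155) = -36061/3/7 = -36061*7/3 = -252427/3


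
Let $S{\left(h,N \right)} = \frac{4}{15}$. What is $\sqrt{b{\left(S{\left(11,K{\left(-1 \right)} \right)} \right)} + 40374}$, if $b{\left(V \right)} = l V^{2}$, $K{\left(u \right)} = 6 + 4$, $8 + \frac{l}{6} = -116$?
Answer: $\frac{\sqrt{9072246}}{15} \approx 200.8$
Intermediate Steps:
$l = -744$ ($l = -48 + 6 \left(-116\right) = -48 - 696 = -744$)
$K{\left(u \right)} = 10$
$S{\left(h,N \right)} = \frac{4}{15}$ ($S{\left(h,N \right)} = 4 \cdot \frac{1}{15} = \frac{4}{15}$)
$b{\left(V \right)} = - 744 V^{2}$
$\sqrt{b{\left(S{\left(11,K{\left(-1 \right)} \right)} \right)} + 40374} = \sqrt{- 744 \left(\frac{4}{15}\right)^{2} + 40374} = \sqrt{\left(-744\right) \frac{16}{225} + 40374} = \sqrt{- \frac{3968}{75} + 40374} = \sqrt{\frac{3024082}{75}} = \frac{\sqrt{9072246}}{15}$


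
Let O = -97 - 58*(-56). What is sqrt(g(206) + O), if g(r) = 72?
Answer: sqrt(3223) ≈ 56.771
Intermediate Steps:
O = 3151 (O = -97 + 3248 = 3151)
sqrt(g(206) + O) = sqrt(72 + 3151) = sqrt(3223)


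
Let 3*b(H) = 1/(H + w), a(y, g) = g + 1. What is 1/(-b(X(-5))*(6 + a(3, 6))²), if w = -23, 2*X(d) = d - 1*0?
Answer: 153/338 ≈ 0.45266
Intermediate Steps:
a(y, g) = 1 + g
X(d) = d/2 (X(d) = (d - 1*0)/2 = (d + 0)/2 = d/2)
b(H) = 1/(3*(-23 + H)) (b(H) = 1/(3*(H - 23)) = 1/(3*(-23 + H)))
1/(-b(X(-5))*(6 + a(3, 6))²) = 1/(-1/(3*(-23 + (½)*(-5)))*(6 + (1 + 6))²) = 1/(-1/(3*(-23 - 5/2))*(6 + 7)²) = 1/(-1/(3*(-51/2))*13²) = 1/(-(⅓)*(-2/51)*169) = 1/(-(-2)*169/153) = 1/(-1*(-338/153)) = 1/(338/153) = 153/338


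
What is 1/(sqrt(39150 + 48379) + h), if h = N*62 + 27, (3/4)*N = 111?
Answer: 9203/84607680 - sqrt(87529)/84607680 ≈ 0.00010528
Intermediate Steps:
N = 148 (N = (4/3)*111 = 148)
h = 9203 (h = 148*62 + 27 = 9176 + 27 = 9203)
1/(sqrt(39150 + 48379) + h) = 1/(sqrt(39150 + 48379) + 9203) = 1/(sqrt(87529) + 9203) = 1/(9203 + sqrt(87529))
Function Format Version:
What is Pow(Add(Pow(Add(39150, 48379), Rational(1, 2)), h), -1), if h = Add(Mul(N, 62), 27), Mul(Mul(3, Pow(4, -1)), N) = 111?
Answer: Add(Rational(9203, 84607680), Mul(Rational(-1, 84607680), Pow(87529, Rational(1, 2)))) ≈ 0.00010528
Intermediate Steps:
N = 148 (N = Mul(Rational(4, 3), 111) = 148)
h = 9203 (h = Add(Mul(148, 62), 27) = Add(9176, 27) = 9203)
Pow(Add(Pow(Add(39150, 48379), Rational(1, 2)), h), -1) = Pow(Add(Pow(Add(39150, 48379), Rational(1, 2)), 9203), -1) = Pow(Add(Pow(87529, Rational(1, 2)), 9203), -1) = Pow(Add(9203, Pow(87529, Rational(1, 2))), -1)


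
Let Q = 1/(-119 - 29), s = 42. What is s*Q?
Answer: -21/74 ≈ -0.28378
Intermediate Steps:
Q = -1/148 (Q = 1/(-148) = -1/148 ≈ -0.0067568)
s*Q = 42*(-1/148) = -21/74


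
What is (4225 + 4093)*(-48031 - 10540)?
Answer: -487193578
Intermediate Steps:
(4225 + 4093)*(-48031 - 10540) = 8318*(-58571) = -487193578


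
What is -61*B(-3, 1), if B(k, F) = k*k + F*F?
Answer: -610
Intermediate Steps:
B(k, F) = F² + k² (B(k, F) = k² + F² = F² + k²)
-61*B(-3, 1) = -61*(1² + (-3)²) = -61*(1 + 9) = -61*10 = -610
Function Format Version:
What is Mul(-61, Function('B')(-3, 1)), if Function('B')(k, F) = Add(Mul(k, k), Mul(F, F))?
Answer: -610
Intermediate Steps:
Function('B')(k, F) = Add(Pow(F, 2), Pow(k, 2)) (Function('B')(k, F) = Add(Pow(k, 2), Pow(F, 2)) = Add(Pow(F, 2), Pow(k, 2)))
Mul(-61, Function('B')(-3, 1)) = Mul(-61, Add(Pow(1, 2), Pow(-3, 2))) = Mul(-61, Add(1, 9)) = Mul(-61, 10) = -610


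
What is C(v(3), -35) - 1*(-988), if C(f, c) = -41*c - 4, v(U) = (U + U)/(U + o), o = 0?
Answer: 2419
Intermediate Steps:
v(U) = 2 (v(U) = (U + U)/(U + 0) = (2*U)/U = 2)
C(f, c) = -4 - 41*c
C(v(3), -35) - 1*(-988) = (-4 - 41*(-35)) - 1*(-988) = (-4 + 1435) + 988 = 1431 + 988 = 2419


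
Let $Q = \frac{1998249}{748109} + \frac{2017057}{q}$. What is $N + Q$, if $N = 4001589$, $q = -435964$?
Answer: $\frac{1305111980602940587}{326148592076} \approx 4.0016 \cdot 10^{6}$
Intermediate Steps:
$Q = - \frac{637813868177}{326148592076}$ ($Q = \frac{1998249}{748109} + \frac{2017057}{-435964} = 1998249 \cdot \frac{1}{748109} + 2017057 \left(- \frac{1}{435964}\right) = \frac{1998249}{748109} - \frac{2017057}{435964} = - \frac{637813868177}{326148592076} \approx -1.9556$)
$N + Q = 4001589 - \frac{637813868177}{326148592076} = \frac{1305111980602940587}{326148592076}$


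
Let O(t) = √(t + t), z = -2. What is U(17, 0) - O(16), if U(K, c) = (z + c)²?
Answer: 4 - 4*√2 ≈ -1.6569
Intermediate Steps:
U(K, c) = (-2 + c)²
O(t) = √2*√t (O(t) = √(2*t) = √2*√t)
U(17, 0) - O(16) = (-2 + 0)² - √2*√16 = (-2)² - √2*4 = 4 - 4*√2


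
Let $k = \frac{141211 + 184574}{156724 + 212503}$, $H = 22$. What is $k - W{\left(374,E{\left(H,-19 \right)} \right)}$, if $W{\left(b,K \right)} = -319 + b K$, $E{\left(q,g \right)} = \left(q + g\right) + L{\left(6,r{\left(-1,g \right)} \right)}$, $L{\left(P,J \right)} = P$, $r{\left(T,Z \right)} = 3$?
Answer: $- \frac{1124708884}{369227} \approx -3046.1$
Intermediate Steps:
$E{\left(q,g \right)} = 6 + g + q$ ($E{\left(q,g \right)} = \left(q + g\right) + 6 = \left(g + q\right) + 6 = 6 + g + q$)
$W{\left(b,K \right)} = -319 + K b$
$k = \frac{325785}{369227} \approx 0.88234$
$k - W{\left(374,E{\left(H,-19 \right)} \right)} = \frac{325785}{369227} - \left(-319 + \left(6 - 19 + 22\right) 374\right) = \frac{325785}{369227} - \left(-319 + 9 \cdot 374\right) = \frac{325785}{369227} - \left(-319 + 3366\right) = \frac{325785}{369227} - 3047 = - \frac{1124708884}{369227}$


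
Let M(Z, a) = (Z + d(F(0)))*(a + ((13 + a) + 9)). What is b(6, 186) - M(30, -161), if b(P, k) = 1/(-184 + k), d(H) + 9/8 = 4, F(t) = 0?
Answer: 9863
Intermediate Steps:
d(H) = 23/8 (d(H) = -9/8 + 4 = 23/8)
M(Z, a) = (22 + 2*a)*(23/8 + Z) (M(Z, a) = (Z + 23/8)*(a + ((13 + a) + 9)) = (23/8 + Z)*(a + (22 + a)) = (23/8 + Z)*(22 + 2*a) = (22 + 2*a)*(23/8 + Z))
b(6, 186) - M(30, -161) = 1/(-184 + 186) - (253/4 + 22*30 + (23/4)*(-161) + 2*30*(-161)) = 1/2 - (253/4 + 660 - 3703/4 - 9660) = ½ - 1*(-19725/2) = ½ + 19725/2 = 9863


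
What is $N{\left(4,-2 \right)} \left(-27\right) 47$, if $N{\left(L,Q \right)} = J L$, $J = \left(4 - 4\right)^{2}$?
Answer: $0$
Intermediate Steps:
$J = 0$ ($J = 0^{2} = 0$)
$N{\left(L,Q \right)} = 0$ ($N{\left(L,Q \right)} = 0 L = 0$)
$N{\left(4,-2 \right)} \left(-27\right) 47 = 0 \left(-27\right) 47 = 0 \cdot 47 = 0$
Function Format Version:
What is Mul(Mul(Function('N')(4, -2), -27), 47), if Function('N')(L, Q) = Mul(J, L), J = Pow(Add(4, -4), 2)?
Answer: 0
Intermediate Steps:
J = 0 (J = Pow(0, 2) = 0)
Function('N')(L, Q) = 0 (Function('N')(L, Q) = Mul(0, L) = 0)
Mul(Mul(Function('N')(4, -2), -27), 47) = Mul(Mul(0, -27), 47) = Mul(0, 47) = 0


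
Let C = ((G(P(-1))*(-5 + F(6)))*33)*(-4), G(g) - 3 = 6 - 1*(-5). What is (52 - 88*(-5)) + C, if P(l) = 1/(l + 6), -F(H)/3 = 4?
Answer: 31908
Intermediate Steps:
F(H) = -12 (F(H) = -3*4 = -12)
P(l) = 1/(6 + l)
G(g) = 14 (G(g) = 3 + (6 - 1*(-5)) = 3 + (6 + 5) = 3 + 11 = 14)
C = 31416 (C = ((14*(-5 - 12))*33)*(-4) = ((14*(-17))*33)*(-4) = -238*33*(-4) = -7854*(-4) = 31416)
(52 - 88*(-5)) + C = (52 - 88*(-5)) + 31416 = (52 + 440) + 31416 = 492 + 31416 = 31908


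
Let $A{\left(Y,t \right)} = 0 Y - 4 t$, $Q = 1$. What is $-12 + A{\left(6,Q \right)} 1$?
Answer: $-16$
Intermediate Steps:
$A{\left(Y,t \right)} = - 4 t$ ($A{\left(Y,t \right)} = 0 - 4 t = - 4 t$)
$-12 + A{\left(6,Q \right)} 1 = -12 + \left(-4\right) 1 \cdot 1 = -12 - 4 = -16$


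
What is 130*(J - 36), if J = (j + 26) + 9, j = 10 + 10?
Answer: 2470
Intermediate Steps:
j = 20
J = 55 (J = (20 + 26) + 9 = 46 + 9 = 55)
130*(J - 36) = 130*(55 - 36) = 130*19 = 2470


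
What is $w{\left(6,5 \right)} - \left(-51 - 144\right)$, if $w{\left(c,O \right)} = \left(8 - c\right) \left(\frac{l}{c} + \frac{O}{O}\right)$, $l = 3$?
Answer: $198$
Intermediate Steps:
$w{\left(c,O \right)} = \left(1 + \frac{3}{c}\right) \left(8 - c\right)$ ($w{\left(c,O \right)} = \left(8 - c\right) \left(\frac{3}{c} + \frac{O}{O}\right) = \left(8 - c\right) \left(\frac{3}{c} + 1\right) = \left(8 - c\right) \left(1 + \frac{3}{c}\right) = \left(1 + \frac{3}{c}\right) \left(8 - c\right)$)
$w{\left(6,5 \right)} - \left(-51 - 144\right) = \left(5 - 6 + \frac{24}{6}\right) - \left(-51 - 144\right) = \left(5 - 6 + 24 \cdot \frac{1}{6}\right) - \left(-51 - 144\right) = \left(5 - 6 + 4\right) - -195 = 3 + 195 = 198$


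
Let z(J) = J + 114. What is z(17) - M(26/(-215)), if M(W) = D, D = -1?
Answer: 132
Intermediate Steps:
z(J) = 114 + J
M(W) = -1
z(17) - M(26/(-215)) = (114 + 17) - 1*(-1) = 131 + 1 = 132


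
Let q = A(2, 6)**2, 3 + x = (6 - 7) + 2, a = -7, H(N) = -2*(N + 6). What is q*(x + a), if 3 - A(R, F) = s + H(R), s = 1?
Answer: -2916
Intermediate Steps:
H(N) = -12 - 2*N (H(N) = -2*(6 + N) = -12 - 2*N)
A(R, F) = 14 + 2*R (A(R, F) = 3 - (1 + (-12 - 2*R)) = 3 - (-11 - 2*R) = 3 + (11 + 2*R) = 14 + 2*R)
x = -2 (x = -3 + ((6 - 7) + 2) = -3 + (-1 + 2) = -3 + 1 = -2)
q = 324 (q = (14 + 2*2)**2 = (14 + 4)**2 = 18**2 = 324)
q*(x + a) = 324*(-2 - 7) = 324*(-9) = -2916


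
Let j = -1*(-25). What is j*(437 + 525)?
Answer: 24050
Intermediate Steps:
j = 25
j*(437 + 525) = 25*(437 + 525) = 25*962 = 24050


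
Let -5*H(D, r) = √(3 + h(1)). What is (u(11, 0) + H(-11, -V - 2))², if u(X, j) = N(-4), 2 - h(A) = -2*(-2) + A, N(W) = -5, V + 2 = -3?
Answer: 25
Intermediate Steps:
V = -5 (V = -2 - 3 = -5)
h(A) = -2 - A (h(A) = 2 - (-2*(-2) + A) = 2 - (4 + A) = 2 + (-4 - A) = -2 - A)
H(D, r) = 0 (H(D, r) = -√(3 + (-2 - 1*1))/5 = -√(3 + (-2 - 1))/5 = -√(3 - 3)/5 = -√0/5 = -⅕*0 = 0)
u(X, j) = -5
(u(11, 0) + H(-11, -V - 2))² = (-5 + 0)² = (-5)² = 25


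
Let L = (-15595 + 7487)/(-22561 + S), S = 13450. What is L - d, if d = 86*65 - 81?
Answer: -50184391/9111 ≈ -5508.1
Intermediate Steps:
d = 5509 (d = 5590 - 81 = 5509)
L = 8108/9111 (L = (-15595 + 7487)/(-22561 + 13450) = -8108/(-9111) = -8108*(-1/9111) = 8108/9111 ≈ 0.88991)
L - d = 8108/9111 - 1*5509 = 8108/9111 - 5509 = -50184391/9111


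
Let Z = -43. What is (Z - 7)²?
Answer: 2500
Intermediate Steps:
(Z - 7)² = (-43 - 7)² = (-50)² = 2500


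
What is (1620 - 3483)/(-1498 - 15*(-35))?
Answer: 1863/973 ≈ 1.9147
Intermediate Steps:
(1620 - 3483)/(-1498 - 15*(-35)) = -1863/(-1498 + 525) = -1863/(-973) = -1863*(-1/973) = 1863/973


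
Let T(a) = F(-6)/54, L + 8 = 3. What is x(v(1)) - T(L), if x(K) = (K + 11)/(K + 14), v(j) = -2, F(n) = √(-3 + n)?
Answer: ¾ - I/18 ≈ 0.75 - 0.055556*I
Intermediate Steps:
L = -5 (L = -8 + 3 = -5)
T(a) = I/18 (T(a) = √(-3 - 6)/54 = √(-9)*(1/54) = (3*I)*(1/54) = I/18)
x(K) = (11 + K)/(14 + K)
x(v(1)) - T(L) = (11 - 2)/(14 - 2) - I/18 = 9/12 - I/18 = (1/12)*9 - I/18 = ¾ - I/18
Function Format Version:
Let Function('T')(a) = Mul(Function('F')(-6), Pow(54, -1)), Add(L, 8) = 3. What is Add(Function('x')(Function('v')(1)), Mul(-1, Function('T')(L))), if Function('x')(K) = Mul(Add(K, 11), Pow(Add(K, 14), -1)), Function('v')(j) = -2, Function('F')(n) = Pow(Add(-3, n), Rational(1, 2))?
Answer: Add(Rational(3, 4), Mul(Rational(-1, 18), I)) ≈ Add(0.75000, Mul(-0.055556, I))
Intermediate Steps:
L = -5 (L = Add(-8, 3) = -5)
Function('T')(a) = Mul(Rational(1, 18), I) (Function('T')(a) = Mul(Pow(Add(-3, -6), Rational(1, 2)), Pow(54, -1)) = Mul(Pow(-9, Rational(1, 2)), Rational(1, 54)) = Mul(Mul(3, I), Rational(1, 54)) = Mul(Rational(1, 18), I))
Function('x')(K) = Mul(Pow(Add(14, K), -1), Add(11, K)) (Function('x')(K) = Mul(Add(11, K), Pow(Add(14, K), -1)) = Mul(Pow(Add(14, K), -1), Add(11, K)))
Add(Function('x')(Function('v')(1)), Mul(-1, Function('T')(L))) = Add(Mul(Pow(Add(14, -2), -1), Add(11, -2)), Mul(-1, Mul(Rational(1, 18), I))) = Add(Mul(Pow(12, -1), 9), Mul(Rational(-1, 18), I)) = Add(Mul(Rational(1, 12), 9), Mul(Rational(-1, 18), I)) = Add(Rational(3, 4), Mul(Rational(-1, 18), I))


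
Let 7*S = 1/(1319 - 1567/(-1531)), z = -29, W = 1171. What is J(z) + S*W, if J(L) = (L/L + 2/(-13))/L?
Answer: 520272365/5333302884 ≈ 0.097552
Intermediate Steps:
S = 1531/14146692 (S = 1/(7*(1319 - 1567/(-1531))) = 1/(7*(1319 - 1567*(-1/1531))) = 1/(7*(1319 + 1567/1531)) = 1/(7*(2020956/1531)) = (⅐)*(1531/2020956) = 1531/14146692 ≈ 0.00010822)
J(L) = 11/(13*L) (J(L) = (1 + 2*(-1/13))/L = (1 - 2/13)/L = 11/(13*L))
J(z) + S*W = (11/13)/(-29) + (1531/14146692)*1171 = (11/13)*(-1/29) + 1792801/14146692 = -11/377 + 1792801/14146692 = 520272365/5333302884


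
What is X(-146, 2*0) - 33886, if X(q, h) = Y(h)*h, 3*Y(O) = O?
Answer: -33886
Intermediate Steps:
Y(O) = O/3
X(q, h) = h²/3 (X(q, h) = (h/3)*h = h²/3)
X(-146, 2*0) - 33886 = (2*0)²/3 - 33886 = (⅓)*0² - 33886 = (⅓)*0 - 33886 = 0 - 33886 = -33886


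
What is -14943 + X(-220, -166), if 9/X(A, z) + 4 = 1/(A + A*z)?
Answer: -2170035357/145199 ≈ -14945.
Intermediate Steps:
X(A, z) = 9/(-4 + 1/(A + A*z))
-14943 + X(-220, -166) = -14943 - 9*(-220)*(1 - 166)/(-1 + 4*(-220) + 4*(-220)*(-166)) = -14943 - 9*(-220)*(-165)/(-1 - 880 + 146080) = -14943 - 9*(-220)*(-165)/145199 = -14943 - 9*(-220)*1/145199*(-165) = -14943 - 326700/145199 = -2170035357/145199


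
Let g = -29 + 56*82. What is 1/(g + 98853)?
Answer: 1/103416 ≈ 9.6697e-6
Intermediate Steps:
g = 4563 (g = -29 + 4592 = 4563)
1/(g + 98853) = 1/(4563 + 98853) = 1/103416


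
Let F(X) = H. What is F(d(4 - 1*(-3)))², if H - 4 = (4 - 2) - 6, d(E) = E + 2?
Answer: 0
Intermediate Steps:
d(E) = 2 + E
H = 0 (H = 4 + ((4 - 2) - 6) = 4 + (2 - 6) = 4 - 4 = 0)
F(X) = 0
F(d(4 - 1*(-3)))² = 0² = 0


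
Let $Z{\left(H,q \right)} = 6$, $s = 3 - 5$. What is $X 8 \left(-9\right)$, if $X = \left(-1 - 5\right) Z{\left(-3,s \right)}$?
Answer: $2592$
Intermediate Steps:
$s = -2$
$X = -36$ ($X = \left(-1 - 5\right) 6 = \left(-6\right) 6 = -36$)
$X 8 \left(-9\right) = \left(-36\right) 8 \left(-9\right) = \left(-288\right) \left(-9\right) = 2592$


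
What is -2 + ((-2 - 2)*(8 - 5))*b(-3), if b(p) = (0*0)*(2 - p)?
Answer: -2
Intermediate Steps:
b(p) = 0 (b(p) = 0*(2 - p) = 0)
-2 + ((-2 - 2)*(8 - 5))*b(-3) = -2 + ((-2 - 2)*(8 - 5))*0 = -2 - 4*3*0 = -2 - 12*0 = -2 + 0 = -2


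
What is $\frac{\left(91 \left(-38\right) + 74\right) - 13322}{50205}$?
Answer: $- \frac{16706}{50205} \approx -0.33276$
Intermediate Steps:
$\frac{\left(91 \left(-38\right) + 74\right) - 13322}{50205} = \left(\left(-3458 + 74\right) - 13322\right) \frac{1}{50205} = \left(-3384 - 13322\right) \frac{1}{50205} = \left(-16706\right) \frac{1}{50205} = - \frac{16706}{50205}$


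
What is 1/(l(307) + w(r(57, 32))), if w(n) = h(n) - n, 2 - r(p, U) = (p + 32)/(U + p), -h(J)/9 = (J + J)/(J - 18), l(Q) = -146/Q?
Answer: -5219/2175 ≈ -2.3995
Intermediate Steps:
h(J) = -18*J/(-18 + J) (h(J) = -9*(J + J)/(J - 18) = -9*2*J/(-18 + J) = -18*J/(-18 + J))
r(p, U) = 2 - (32 + p)/(U + p) (r(p, U) = 2 - (p + 32)/(U + p) = 2 - (32 + p)/(U + p))
w(n) = -n - 18*n/(-18 + n) (w(n) = -18*n/(-18 + n) - n = -n - 18*n/(-18 + n))
1/(l(307) + w(r(57, 32))) = 1/(-146/307 - ((-32 + 57 + 2*32)/(32 + 57))²/(-18 + (-32 + 57 + 2*32)/(32 + 57))) = 1/(-146*1/307 - ((-32 + 57 + 64)/89)²/(-18 + (-32 + 57 + 64)/89)) = 1/(-146/307 - ((1/89)*89)²/(-18 + (1/89)*89)) = 1/(-146/307 - 1*1²/(-18 + 1)) = 1/(-146/307 - 1*1/(-17)) = 1/(-146/307 - 1*1*(-1/17)) = 1/(-146/307 + 1/17) = 1/(-2175/5219) = -5219/2175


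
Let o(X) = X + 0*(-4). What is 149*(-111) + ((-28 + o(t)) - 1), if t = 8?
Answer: -16560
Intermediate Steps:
o(X) = X (o(X) = X + 0 = X)
149*(-111) + ((-28 + o(t)) - 1) = 149*(-111) + ((-28 + 8) - 1) = -16539 + (-20 - 1) = -16539 - 21 = -16560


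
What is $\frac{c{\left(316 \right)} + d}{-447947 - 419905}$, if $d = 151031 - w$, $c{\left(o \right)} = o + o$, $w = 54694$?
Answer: $- \frac{32323}{289284} \approx -0.11173$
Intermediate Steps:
$c{\left(o \right)} = 2 o$
$d = 96337$ ($d = 151031 - 54694 = 96337$)
$\frac{c{\left(316 \right)} + d}{-447947 - 419905} = \frac{2 \cdot 316 + 96337}{-447947 - 419905} = \frac{632 + 96337}{-867852} = 96969 \left(- \frac{1}{867852}\right) = - \frac{32323}{289284}$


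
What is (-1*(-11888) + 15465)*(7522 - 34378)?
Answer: -734592168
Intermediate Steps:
(-1*(-11888) + 15465)*(7522 - 34378) = (11888 + 15465)*(-26856) = 27353*(-26856) = -734592168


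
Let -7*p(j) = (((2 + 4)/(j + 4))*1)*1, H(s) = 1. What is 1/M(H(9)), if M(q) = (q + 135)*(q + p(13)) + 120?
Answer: 7/1744 ≈ 0.0040138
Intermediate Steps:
p(j) = -6/(7*(4 + j)) (p(j) = -((2 + 4)/(j + 4))*1/7 = -(6/(4 + j))*1/7 = -6/(4 + j)/7 = -6/(7*(4 + j)))
M(q) = 120 + (135 + q)*(-6/119 + q) (M(q) = (q + 135)*(q - 6/(28 + 7*13)) + 120 = (135 + q)*(q - 6/(28 + 91)) + 120 = (135 + q)*(q - 6/119) + 120 = (135 + q)*(-6/119 + q) + 120 = 120 + (135 + q)*(-6/119 + q))
1/M(H(9)) = 1/(13470/119 + 1² + (16059/119)*1) = 1/(13470/119 + 1 + 16059/119) = 1/(1744/7) = 7/1744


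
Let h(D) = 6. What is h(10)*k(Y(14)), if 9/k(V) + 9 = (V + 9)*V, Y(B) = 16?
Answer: 54/391 ≈ 0.13811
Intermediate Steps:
k(V) = 9/(-9 + V*(9 + V)) (k(V) = 9/(-9 + (V + 9)*V) = 9/(-9 + (9 + V)*V) = 9/(-9 + V*(9 + V)))
h(10)*k(Y(14)) = 6*(9/(-9 + 16² + 9*16)) = 6*(9/(-9 + 256 + 144)) = 6*(9/391) = 54/391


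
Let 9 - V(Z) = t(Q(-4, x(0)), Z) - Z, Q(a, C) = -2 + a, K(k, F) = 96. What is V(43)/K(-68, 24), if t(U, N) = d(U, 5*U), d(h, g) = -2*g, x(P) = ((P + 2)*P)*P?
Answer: -1/12 ≈ -0.083333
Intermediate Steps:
x(P) = P²*(2 + P) (x(P) = ((2 + P)*P)*P = (P*(2 + P))*P = P²*(2 + P))
t(U, N) = -10*U
V(Z) = -51 + Z (V(Z) = 9 - (-10*(-2 - 4) - Z) = 9 - (-10*(-6) - Z) = 9 - (60 - Z) = 9 + (-60 + Z) = -51 + Z)
V(43)/K(-68, 24) = (-51 + 43)/96 = -8*1/96 = -1/12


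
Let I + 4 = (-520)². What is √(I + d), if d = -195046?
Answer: 5*√3014 ≈ 274.50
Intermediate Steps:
I = 270396 (I = -4 + (-520)² = -4 + 270400 = 270396)
√(I + d) = √(270396 - 195046) = √75350 = 5*√3014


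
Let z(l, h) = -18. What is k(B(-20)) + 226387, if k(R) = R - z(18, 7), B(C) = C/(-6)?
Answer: 679225/3 ≈ 2.2641e+5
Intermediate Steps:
B(C) = -C/6 (B(C) = C*(-⅙) = -C/6)
k(R) = 18 + R (k(R) = R - 1*(-18) = R + 18 = 18 + R)
k(B(-20)) + 226387 = (18 - ⅙*(-20)) + 226387 = (18 + 10/3) + 226387 = 64/3 + 226387 = 679225/3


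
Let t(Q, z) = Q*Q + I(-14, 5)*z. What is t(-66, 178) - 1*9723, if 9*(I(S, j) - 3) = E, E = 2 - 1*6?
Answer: -44209/9 ≈ -4912.1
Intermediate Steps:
E = -4 (E = 2 - 6 = -4)
I(S, j) = 23/9 (I(S, j) = 3 + (⅑)*(-4) = 3 - 4/9 = 23/9)
t(Q, z) = Q² + 23*z/9 (t(Q, z) = Q*Q + 23*z/9 = Q² + 23*z/9)
t(-66, 178) - 1*9723 = ((-66)² + (23/9)*178) - 1*9723 = (4356 + 4094/9) - 9723 = 43298/9 - 9723 = -44209/9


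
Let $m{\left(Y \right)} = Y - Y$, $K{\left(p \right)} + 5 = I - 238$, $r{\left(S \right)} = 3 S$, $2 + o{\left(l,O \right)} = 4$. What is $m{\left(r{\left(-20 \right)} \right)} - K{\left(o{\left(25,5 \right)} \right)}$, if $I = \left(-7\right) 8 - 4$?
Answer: $303$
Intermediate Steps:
$o{\left(l,O \right)} = 2$ ($o{\left(l,O \right)} = -2 + 4 = 2$)
$I = -60$ ($I = -56 - 4 = -60$)
$K{\left(p \right)} = -303$ ($K{\left(p \right)} = -5 - 298 = -303$)
$m{\left(Y \right)} = 0$
$m{\left(r{\left(-20 \right)} \right)} - K{\left(o{\left(25,5 \right)} \right)} = 0 - -303 = 0 + 303 = 303$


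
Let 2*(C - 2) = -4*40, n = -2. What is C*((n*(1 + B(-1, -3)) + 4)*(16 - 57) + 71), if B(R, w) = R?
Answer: 7254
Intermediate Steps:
C = -78 (C = 2 + (-4*40)/2 = 2 + (1/2)*(-160) = 2 - 80 = -78)
C*((n*(1 + B(-1, -3)) + 4)*(16 - 57) + 71) = -78*((-2*(1 - 1) + 4)*(16 - 57) + 71) = -78*((-2*0 + 4)*(-41) + 71) = -78*((0 + 4)*(-41) + 71) = -78*(4*(-41) + 71) = -78*(-164 + 71) = -78*(-93) = 7254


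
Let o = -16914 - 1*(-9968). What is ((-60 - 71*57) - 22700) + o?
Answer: -33753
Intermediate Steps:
o = -6946 (o = -16914 + 9968 = -6946)
((-60 - 71*57) - 22700) + o = ((-60 - 71*57) - 22700) - 6946 = ((-60 - 4047) - 22700) - 6946 = (-4107 - 22700) - 6946 = -26807 - 6946 = -33753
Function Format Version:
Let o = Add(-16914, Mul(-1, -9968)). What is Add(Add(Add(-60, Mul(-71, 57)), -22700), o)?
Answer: -33753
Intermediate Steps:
o = -6946 (o = Add(-16914, 9968) = -6946)
Add(Add(Add(-60, Mul(-71, 57)), -22700), o) = Add(Add(Add(-60, Mul(-71, 57)), -22700), -6946) = Add(Add(Add(-60, -4047), -22700), -6946) = Add(Add(-4107, -22700), -6946) = Add(-26807, -6946) = -33753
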